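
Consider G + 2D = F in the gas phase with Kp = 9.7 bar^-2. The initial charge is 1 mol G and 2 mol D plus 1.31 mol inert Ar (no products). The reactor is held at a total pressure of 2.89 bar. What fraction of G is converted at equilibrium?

Take 1 mol G as basis and let X be its fractional conversion, so ξ = X.
Species balance: n_G = 1 − X; n_D = 2 − 2X; n_F = X; n_I = 1.31 (inert).
Total moles n_T = 4.31 − 2X.
With p_i = (n_i/n_T)P, Kp = p_F / (p_G p_D^2).
This yields a degree-3 equation in X; solving on (0,1), X = 0.737.

X = 0.737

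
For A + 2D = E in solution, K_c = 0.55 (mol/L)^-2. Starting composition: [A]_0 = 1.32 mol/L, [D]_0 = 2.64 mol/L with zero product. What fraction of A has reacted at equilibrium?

X = 0.495

Let X = conversion of A; extent ξ = 1.32·X mol/L.
Concentrations: [A] = 1.32 − 1.32X; [D] = 2.64 − 2.64X; [E] = 1.32X.
K_c = [E] / ([A] [D]^2).
Solving K_c = 0.55 for X ∈ (0,1): X = 0.495.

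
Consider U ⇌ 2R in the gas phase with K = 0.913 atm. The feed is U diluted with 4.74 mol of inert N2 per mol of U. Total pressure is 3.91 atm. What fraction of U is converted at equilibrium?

X = 0.447

Basis: 1 mol U initially; let X = conversion of U. Extent ξ = X.
At extent ξ: n_U = 1 − X; n_R = 2X; n_I = 4.74 (inert).
Summing: n_T = 5.74 + X.
y_i = n_i/n_T, p_i = y_i·P. K = p_R^2 / (p_U).
Substituting and setting equal to 0.913 atm gives a polynomial in X; the root in (0,1) is X = 0.447.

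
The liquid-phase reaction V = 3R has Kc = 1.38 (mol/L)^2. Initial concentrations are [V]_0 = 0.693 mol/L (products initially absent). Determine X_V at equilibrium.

Let X = conversion of V; extent ξ = 0.693·X mol/L.
Concentrations: [V] = 0.693 − 0.693X; [R] = 2.08X.
Kc = [R]^3 / ([V]).
This equals 1.38 at X = 0.400 (the root in 0 < X < 1).

X = 0.400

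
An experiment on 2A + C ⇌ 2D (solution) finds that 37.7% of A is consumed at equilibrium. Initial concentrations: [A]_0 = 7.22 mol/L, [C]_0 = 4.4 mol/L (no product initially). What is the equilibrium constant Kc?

Kc = 0.12 L/mol

Let X = conversion of A.
Concentrations: [A] = 7.22 − 7.22X; [C] = 4.4 − 3.61X; [D] = 7.22X.
At X = 0.377: [A] = 4.5, [C] = 3.04, [D] = 2.72.
Kc = [D]^2 / ([A]^2 [C]) = 0.12 L/mol.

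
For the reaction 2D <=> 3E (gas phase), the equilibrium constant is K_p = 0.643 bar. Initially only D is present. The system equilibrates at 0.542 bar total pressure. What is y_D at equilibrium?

Basis: 1 mol D initially; let X = conversion of D. Extent ξ = 0.5X.
Species balance: n_D = 1 − X; n_E = 1.5X.
Summing: n_T = 1 + 0.5X.
Mole fractions y_i = n_i/n_T; K_p = p_E^3 / (p_D^2) with p_i = y_i·P.
Substituting and setting equal to 0.643 bar gives a polynomial in X; the root in (0,1) is X = 0.487.
Then n_D = 0.513, n_T = 1.24, so y_D = 0.413.

y_D = 0.413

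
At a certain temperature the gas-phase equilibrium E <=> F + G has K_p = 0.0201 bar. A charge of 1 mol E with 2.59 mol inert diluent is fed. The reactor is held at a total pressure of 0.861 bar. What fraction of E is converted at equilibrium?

Basis: 1 mol E initially; let X = conversion of E. Extent ξ = X.
Mole table: n_E = 1 − X; n_F = X; n_G = X; n_I = 2.59 (inert).
Total moles n_T = 3.59 + X.
With p_i = (n_i/n_T)P, K_p = p_F p_G / (p_E).
Substituting and setting equal to 0.0201 bar gives a polynomial in X; the root in (0,1) is X = 0.258.

X = 0.258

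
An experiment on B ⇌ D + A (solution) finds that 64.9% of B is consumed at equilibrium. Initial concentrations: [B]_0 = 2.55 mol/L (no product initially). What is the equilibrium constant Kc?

Kc = 3.06 mol/L

Let X = conversion of B.
Concentrations: [B] = 2.55 − 2.55X; [D] = 2.55X; [A] = 2.55X.
At X = 0.649: [B] = 0.895, [D] = 1.65, [A] = 1.65.
Kc = [D] [A] / ([B]) = 3.06 mol/L.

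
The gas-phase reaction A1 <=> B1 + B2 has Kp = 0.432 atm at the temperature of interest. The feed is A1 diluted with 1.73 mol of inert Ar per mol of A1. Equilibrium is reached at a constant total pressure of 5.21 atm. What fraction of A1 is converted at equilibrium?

Basis: 1 mol A1 initially; let X = conversion of A1. Extent ξ = X.
Species balance: n_A1 = 1 − X; n_B1 = X; n_B2 = X; n_I = 1.73 (inert).
Total moles n_T = 2.73 + X.
With p_i = (n_i/n_T)P, Kp = p_B1 p_B2 / (p_A1).
Equating to 0.432 atm and solving on 0 < X < 1: X = 0.396.

X = 0.396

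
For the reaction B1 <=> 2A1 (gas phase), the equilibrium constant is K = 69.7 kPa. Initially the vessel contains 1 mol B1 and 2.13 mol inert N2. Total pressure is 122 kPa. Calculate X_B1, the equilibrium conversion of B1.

X = 0.506

Let X = conversion of B1 (basis 1 mol B1); extent of reaction ξ = X.
At extent ξ: n_B1 = 1 − X; n_A1 = 2X; n_I = 2.13 (inert).
n_T = Σnᵢ = 3.13 + X.
Mole fractions y_i = n_i/n_T; K = p_A1^2 / (p_B1) with p_i = y_i·P.
Substituting and setting equal to 69.7 kPa gives a polynomial in X; the root in (0,1) is X = 0.506.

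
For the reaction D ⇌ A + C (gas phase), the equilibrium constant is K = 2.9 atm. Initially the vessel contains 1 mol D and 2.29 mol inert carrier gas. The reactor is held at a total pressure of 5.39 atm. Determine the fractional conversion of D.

Take 1 mol D as basis and let X be its fractional conversion, so ξ = X.
Mole table: n_D = 1 − X; n_A = X; n_C = X; n_I = 2.29 (inert).
Summing: n_T = 3.29 + X.
With p_i = (n_i/n_T)P, K = p_A p_C / (p_D).
Substituting and setting equal to 2.9 atm gives a polynomial in X; the root in (0,1) is X = 0.745.

X = 0.745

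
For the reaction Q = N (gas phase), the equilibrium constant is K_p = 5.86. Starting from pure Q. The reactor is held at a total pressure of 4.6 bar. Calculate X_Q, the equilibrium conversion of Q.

Take 1 mol Q as basis and let X be its fractional conversion, so ξ = X.
Moles: n_Q = 1 − X; n_N = X.
Total moles n_T = 1 (Δν = 0, constant).
With p_i = (n_i/n_T)P, K_p = p_N / (p_Q).
Equating to 5.86 and solving on 0 < X < 1: X = 0.854.

X = 0.854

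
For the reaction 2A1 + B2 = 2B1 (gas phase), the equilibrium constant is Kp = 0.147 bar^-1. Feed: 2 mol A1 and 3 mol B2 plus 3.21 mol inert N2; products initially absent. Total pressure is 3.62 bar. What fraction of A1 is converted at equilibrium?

X = 0.299

Basis: 2 mol A1 initially; let X = conversion of A1. Extent ξ = X.
Moles: n_A1 = 2 − 2X; n_B2 = 3 − X; n_B1 = 2X; n_I = 3.21 (inert).
Total moles n_T = 8.21 − X.
With p_i = (n_i/n_T)P, Kp = p_B1^2 / (p_A1^2 p_B2).
This yields a degree-3 equation in X; solving on (0,1), X = 0.299.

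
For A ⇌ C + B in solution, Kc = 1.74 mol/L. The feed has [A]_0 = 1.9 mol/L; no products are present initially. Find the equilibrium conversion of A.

Let X = conversion of A; extent ξ = 1.9·X mol/L.
Concentrations: [A] = 1.9 − 1.9X; [C] = 1.9X; [B] = 1.9X.
Kc = [C] [B] / ([A]).
Solving Kc = 1.74 for X ∈ (0,1): X = 0.603.

X = 0.603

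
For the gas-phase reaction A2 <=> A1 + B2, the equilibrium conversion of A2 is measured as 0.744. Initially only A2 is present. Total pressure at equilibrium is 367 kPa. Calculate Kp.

Kp = 455 kPa

Basis: 1 mol A2 initially; let X = conversion of A2. Extent ξ = X.
Mole table: n_A2 = 1 − X; n_A1 = X; n_B2 = X.
Summing: n_T = 1 + X.
At X = 0.744: n_A2 = 0.256, n_A1 = 0.744, n_B2 = 0.744, n_T = 1.74.
p_i = (n_i/n_T)·P. Kp = p_A1 p_B2 / (p_A2) = 455 kPa.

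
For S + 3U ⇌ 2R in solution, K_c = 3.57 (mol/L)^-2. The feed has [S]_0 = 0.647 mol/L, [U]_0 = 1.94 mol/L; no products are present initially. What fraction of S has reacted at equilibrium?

X = 0.574

Let X = conversion of S; extent ξ = 0.647·X mol/L.
Concentrations: [S] = 0.647 − 0.647X; [U] = 1.94 − 1.94X; [R] = 1.29X.
K_c = [R]^2 / ([S] [U]^3).
Solving K_c = 3.57 for X ∈ (0,1): X = 0.574.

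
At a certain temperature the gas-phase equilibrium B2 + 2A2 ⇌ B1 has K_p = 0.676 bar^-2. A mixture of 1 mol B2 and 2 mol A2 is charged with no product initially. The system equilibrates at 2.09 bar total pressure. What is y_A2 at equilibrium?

y_A2 = 0.525

Take 1 mol B2 as basis and let X be its fractional conversion, so ξ = X.
Mole table: n_B2 = 1 − X; n_A2 = 2 − 2X; n_B1 = X.
Summing: n_T = 3 − 2X.
y_i = n_i/n_T, p_i = y_i·P. K_p = p_B1 / (p_B2 p_A2^2).
Setting this equal to 0.676 bar^-2 and taking the physical root (0 < X < 1) gives X = 0.448.
Then n_A2 = 1.1, n_T = 2.1, so y_A2 = 0.525.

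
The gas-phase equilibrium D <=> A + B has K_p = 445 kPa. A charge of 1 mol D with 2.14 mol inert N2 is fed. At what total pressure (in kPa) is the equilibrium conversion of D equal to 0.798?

Take 1 mol D as basis and let X be its fractional conversion, so ξ = X.
At extent ξ: n_D = 1 − X; n_A = X; n_B = X; n_I = 2.14 (inert).
Summing: n_T = 3.14 + X.
K_p = p_A p_B / (p_D) with p_i = (n_i/n_T)·P.
At X = 0.798: the mole-fraction product g(X) = Π y_i^ν_i = 0.8005. Since K_p = g(X)·P^{1}, P = (K_p/g)^(1/1) = (445/0.8005)^(1/1) = 556 kPa.

P = 556 kPa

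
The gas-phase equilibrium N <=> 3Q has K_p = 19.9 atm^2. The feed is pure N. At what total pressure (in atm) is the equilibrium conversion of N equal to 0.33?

P = 6.15 atm

Let X = conversion of N (basis 1 mol N); extent of reaction ξ = X.
Species balance: n_N = 1 − X; n_Q = 3X.
n_T = Σnᵢ = 1 + 2X.
K_p = p_Q^3 / (p_N) with p_i = (n_i/n_T)·P.
At X = 0.33: the mole-fraction product g(X) = Π y_i^ν_i = 0.5256. Since K_p = g(X)·P^{2}, P = (K_p/g)^(1/2) = (19.9/0.5256)^(1/2) = 6.15 atm.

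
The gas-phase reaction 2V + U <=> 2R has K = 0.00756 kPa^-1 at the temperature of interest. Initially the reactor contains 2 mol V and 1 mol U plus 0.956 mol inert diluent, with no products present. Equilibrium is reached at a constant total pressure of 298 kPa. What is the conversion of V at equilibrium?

X = 0.384

Take 2 mol V as basis and let X be its fractional conversion, so ξ = X.
Species balance: n_V = 2 − 2X; n_U = 1 − X; n_R = 2X; n_I = 0.956 (inert).
Total moles n_T = 3.96 − X.
Mole fractions y_i = n_i/n_T; K = p_R^2 / (p_V^2 p_U) with p_i = y_i·P.
Substituting and setting equal to 0.00756 kPa^-1 gives a polynomial in X; the root in (0,1) is X = 0.384.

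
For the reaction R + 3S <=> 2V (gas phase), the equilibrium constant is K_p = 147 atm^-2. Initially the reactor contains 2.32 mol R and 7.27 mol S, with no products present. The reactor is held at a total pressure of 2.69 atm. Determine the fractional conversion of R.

Basis: 2.32 mol R initially; let X = conversion of R. Extent ξ = 2.32X.
Moles: n_R = 2.32 − 2.32X; n_S = 7.27 − 6.96X; n_V = 4.64X.
Summing: n_T = 9.59 − 4.64X.
With p_i = (n_i/n_T)P, K_p = p_V^2 / (p_R p_S^3).
Setting this equal to 147 atm^-2 and taking the physical root (0 < X < 1) gives X = 0.875.

X = 0.875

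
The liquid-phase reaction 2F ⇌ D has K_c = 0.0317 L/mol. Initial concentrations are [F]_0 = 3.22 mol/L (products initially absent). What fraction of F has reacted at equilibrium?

Let X = conversion of F; extent ξ = 3.22X/2 mol/L.
Concentrations: [F] = 3.22 − 3.22X; [D] = 1.61X.
K_c = [D] / ([F]^2).
Setting equal to 0.0317 and solving for X on (0,1) gives X = 0.148.

X = 0.148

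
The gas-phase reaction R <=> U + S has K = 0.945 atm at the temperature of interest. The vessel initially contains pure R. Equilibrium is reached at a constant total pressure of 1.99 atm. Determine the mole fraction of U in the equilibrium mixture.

Basis: 1 mol R initially; let X = conversion of R. Extent ξ = X.
Species balance: n_R = 1 − X; n_U = X; n_S = X.
Summing: n_T = 1 + X.
y_i = n_i/n_T, p_i = y_i·P. K = p_U p_S / (p_R).
This yields a degree-2 equation in X; solving on (0,1), X = 0.567.
Then n_U = 0.567, n_T = 1.57, so y_U = 0.362.

y_U = 0.362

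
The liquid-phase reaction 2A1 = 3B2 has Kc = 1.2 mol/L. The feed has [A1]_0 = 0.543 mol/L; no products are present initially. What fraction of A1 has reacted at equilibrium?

Let X = conversion of A1; extent ξ = 0.543X/2 mol/L.
Concentrations: [A1] = 0.543 − 0.543X; [B2] = 0.815X.
Kc = [B2]^3 / ([A1]^2).
Setting equal to 1.2 and solving for X on (0,1) gives X = 0.527.

X = 0.527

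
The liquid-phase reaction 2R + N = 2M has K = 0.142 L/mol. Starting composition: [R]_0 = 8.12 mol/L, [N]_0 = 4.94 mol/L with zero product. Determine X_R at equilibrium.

Let X = conversion of R; extent ξ = 8.12X/2 mol/L.
Concentrations: [R] = 8.12 − 8.12X; [N] = 4.94 − 4.06X; [M] = 8.12X.
K = [M]^2 / ([R]^2 [N]).
Setting equal to 0.142 and solving for X on (0,1) gives X = 0.406.

X = 0.406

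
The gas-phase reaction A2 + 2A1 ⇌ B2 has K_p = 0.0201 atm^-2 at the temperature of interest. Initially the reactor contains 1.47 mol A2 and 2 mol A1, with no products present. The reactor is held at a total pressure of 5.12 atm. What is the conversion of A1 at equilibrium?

Basis: 2 mol A1 initially; let X = conversion of A1. Extent ξ = X.
At extent ξ: n_A2 = 1.47 − X; n_A1 = 2 − 2X; n_B2 = X.
n_T = Σnᵢ = 3.47 − 2X.
Mole fractions y_i = n_i/n_T; K_p = p_B2 / (p_A2 p_A1^2) with p_i = y_i·P.
Equating to 0.0201 atm^-2 and solving on 0 < X < 1: X = 0.187.

X = 0.187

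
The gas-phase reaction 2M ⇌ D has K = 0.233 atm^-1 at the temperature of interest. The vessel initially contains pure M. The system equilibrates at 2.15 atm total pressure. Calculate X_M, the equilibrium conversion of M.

X = 0.423

Take 1 mol M as basis and let X be its fractional conversion, so ξ = 0.5X.
Mole table: n_M = 1 − X; n_D = 0.5X.
Summing: n_T = 1 − 0.5X.
y_i = n_i/n_T, p_i = y_i·P. K = p_D / (p_M^2).
Setting this equal to 0.233 atm^-1 and taking the physical root (0 < X < 1) gives X = 0.423.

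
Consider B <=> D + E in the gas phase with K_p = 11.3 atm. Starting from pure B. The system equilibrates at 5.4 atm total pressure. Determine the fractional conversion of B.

Let X = conversion of B (basis 1 mol B); extent of reaction ξ = X.
At extent ξ: n_B = 1 − X; n_D = X; n_E = X.
n_T = Σnᵢ = 1 + X.
With p_i = (n_i/n_T)P, K_p = p_D p_E / (p_B).
Equating to 11.3 atm and solving on 0 < X < 1: X = 0.823.

X = 0.823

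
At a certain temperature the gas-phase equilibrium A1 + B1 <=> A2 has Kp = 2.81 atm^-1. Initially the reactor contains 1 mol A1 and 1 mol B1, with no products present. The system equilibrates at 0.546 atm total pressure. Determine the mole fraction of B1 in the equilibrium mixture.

y_B1 = 0.386

Let X = conversion of A1 (basis 1 mol A1); extent of reaction ξ = X.
Mole table: n_A1 = 1 − X; n_B1 = 1 − X; n_A2 = X.
Total moles n_T = 2 − X.
y_i = n_i/n_T, p_i = y_i·P. Kp = p_A2 / (p_A1 p_B1).
Equating to 2.81 atm^-1 and solving on 0 < X < 1: X = 0.372.
Then n_B1 = 0.628, n_T = 1.63, so y_B1 = 0.386.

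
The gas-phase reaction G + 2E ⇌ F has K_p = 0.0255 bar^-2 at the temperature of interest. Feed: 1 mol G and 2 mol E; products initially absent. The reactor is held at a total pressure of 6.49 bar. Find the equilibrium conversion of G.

Take 1 mol G as basis and let X be its fractional conversion, so ξ = X.
Moles: n_G = 1 − X; n_E = 2 − 2X; n_F = X.
Total moles n_T = 3 − 2X.
y_i = n_i/n_T, p_i = y_i·P. K_p = p_F / (p_G p_E^2).
This yields a degree-3 equation in X; solving on (0,1), X = 0.274.

X = 0.274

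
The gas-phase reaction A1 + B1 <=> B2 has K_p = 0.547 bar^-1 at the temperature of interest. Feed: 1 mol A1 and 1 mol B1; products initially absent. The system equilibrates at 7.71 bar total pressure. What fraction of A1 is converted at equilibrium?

Take 1 mol A1 as basis and let X be its fractional conversion, so ξ = X.
At extent ξ: n_A1 = 1 − X; n_B1 = 1 − X; n_B2 = X.
Total moles n_T = 2 − X.
Mole fractions y_i = n_i/n_T; K_p = p_B2 / (p_A1 p_B1) with p_i = y_i·P.
This yields a degree-2 equation in X; solving on (0,1), X = 0.562.

X = 0.562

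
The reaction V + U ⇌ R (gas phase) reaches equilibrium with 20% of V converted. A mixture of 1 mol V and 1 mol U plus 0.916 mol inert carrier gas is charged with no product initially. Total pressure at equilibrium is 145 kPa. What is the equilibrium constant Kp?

Kp = 0.00585 kPa^-1

Basis: 1 mol V initially; let X = conversion of V. Extent ξ = X.
Species balance: n_V = 1 − X; n_U = 1 − X; n_R = X; n_I = 0.916 (inert).
Total moles n_T = 2.92 − X.
At X = 0.2: n_V = 0.8, n_U = 0.8, n_R = 0.2, n_T = 2.72.
p_i = (n_i/n_T)·P. Kp = p_R / (p_V p_U) = 0.00585 kPa^-1.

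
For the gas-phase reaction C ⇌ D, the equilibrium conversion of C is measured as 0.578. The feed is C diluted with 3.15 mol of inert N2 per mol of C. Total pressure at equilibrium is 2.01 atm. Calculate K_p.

K_p = 1.37

Basis: 1 mol C initially; let X = conversion of C. Extent ξ = X.
Mole table: n_C = 1 − X; n_D = X; n_I = 3.15 (inert).
Total moles n_T = 4.15 (Δν = 0, constant).
At X = 0.578: n_C = 0.422, n_D = 0.578, n_T = 4.15.
p_i = (n_i/n_T)·P. K_p = p_D / (p_C) = 1.37.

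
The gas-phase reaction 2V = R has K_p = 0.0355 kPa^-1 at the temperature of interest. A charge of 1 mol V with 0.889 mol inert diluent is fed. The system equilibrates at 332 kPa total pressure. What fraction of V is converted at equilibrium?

X = 0.778

Basis: 1 mol V initially; let X = conversion of V. Extent ξ = 0.5X.
Moles: n_V = 1 − X; n_R = 0.5X; n_I = 0.889 (inert).
n_T = Σnᵢ = 1.89 − 0.5X.
Mole fractions y_i = n_i/n_T; K_p = p_R / (p_V^2) with p_i = y_i·P.
Equating to 0.0355 kPa^-1 and solving on 0 < X < 1: X = 0.778.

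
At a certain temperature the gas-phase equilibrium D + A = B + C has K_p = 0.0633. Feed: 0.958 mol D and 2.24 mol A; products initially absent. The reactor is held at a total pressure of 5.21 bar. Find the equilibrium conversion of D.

X = 0.300

Take 0.958 mol D as basis and let X be its fractional conversion, so ξ = 0.958X.
Mole table: n_D = 0.958 − 0.958X; n_A = 2.24 − 0.958X; n_B = 0.958X; n_C = 0.958X.
Total moles n_T = 3.2 (Δν = 0, constant).
With p_i = (n_i/n_T)P, K_p = p_B p_C / (p_D p_A).
Setting this equal to 0.0633 and taking the physical root (0 < X < 1) gives X = 0.300.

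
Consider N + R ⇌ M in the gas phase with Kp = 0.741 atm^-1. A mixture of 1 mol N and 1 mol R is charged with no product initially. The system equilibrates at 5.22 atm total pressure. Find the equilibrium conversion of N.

X = 0.547

Take 1 mol N as basis and let X be its fractional conversion, so ξ = X.
Moles: n_N = 1 − X; n_R = 1 − X; n_M = X.
Summing: n_T = 2 − X.
y_i = n_i/n_T, p_i = y_i·P. Kp = p_M / (p_N p_R).
Equating to 0.741 atm^-1 and solving on 0 < X < 1: X = 0.547.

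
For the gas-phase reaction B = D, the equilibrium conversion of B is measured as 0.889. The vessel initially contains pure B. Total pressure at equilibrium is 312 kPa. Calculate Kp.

Take 1 mol B as basis and let X be its fractional conversion, so ξ = X.
At extent ξ: n_B = 1 − X; n_D = X.
n_T stays at 1 (no change in mole number).
At X = 0.889: n_B = 0.111, n_D = 0.889, n_T = 1.
p_i = (n_i/n_T)·P. Kp = p_D / (p_B) = 8.01.

Kp = 8.01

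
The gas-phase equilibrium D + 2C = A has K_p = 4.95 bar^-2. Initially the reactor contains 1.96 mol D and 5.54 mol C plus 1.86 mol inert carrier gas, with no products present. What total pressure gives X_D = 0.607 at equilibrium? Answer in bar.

P = 1.23 bar

Basis: 1.96 mol D initially; let X = conversion of D. Extent ξ = 1.96X.
Moles: n_D = 1.96 − 1.96X; n_C = 5.54 − 3.92X; n_A = 1.96X; n_I = 1.86 (inert).
Summing: n_T = 9.36 − 3.92X.
K_p = p_A / (p_D p_C^2) with p_i = (n_i/n_T)·P.
At X = 0.607: the mole-fraction product g(X) = Π y_i^ν_i = 7.534. Since K_p = g(X)·P^{-2}, P = (g/K_p)^(1/2) = (7.534/4.95)^(1/2) = 1.23 bar.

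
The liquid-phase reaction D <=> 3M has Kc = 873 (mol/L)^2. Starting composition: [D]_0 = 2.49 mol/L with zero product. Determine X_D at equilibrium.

X = 0.873

Let X = conversion of D; extent ξ = 2.49·X mol/L.
Concentrations: [D] = 2.49 − 2.49X; [M] = 7.47X.
Kc = [M]^3 / ([D]).
Solving Kc = 873 for X ∈ (0,1): X = 0.873.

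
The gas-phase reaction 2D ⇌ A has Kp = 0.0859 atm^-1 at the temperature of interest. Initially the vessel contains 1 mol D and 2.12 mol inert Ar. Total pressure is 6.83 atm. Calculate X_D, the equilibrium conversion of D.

Let X = conversion of D (basis 1 mol D); extent of reaction ξ = 0.5X.
Mole table: n_D = 1 − X; n_A = 0.5X; n_I = 2.12 (inert).
Summing: n_T = 3.12 − 0.5X.
Mole fractions y_i = n_i/n_T; Kp = p_A / (p_D^2) with p_i = y_i·P.
This yields a degree-2 equation in X; solving on (0,1), X = 0.231.

X = 0.231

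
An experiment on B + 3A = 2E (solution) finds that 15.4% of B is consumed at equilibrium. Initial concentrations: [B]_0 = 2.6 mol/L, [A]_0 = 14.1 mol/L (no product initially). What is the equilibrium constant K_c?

K_c = 0.000136 (mol/L)^-2

Let X = conversion of B.
Concentrations: [B] = 2.6 − 2.6X; [A] = 14.1 − 7.8X; [E] = 5.2X.
At X = 0.154: [B] = 2.2, [A] = 12.9, [E] = 0.801.
K_c = [E]^2 / ([B] [A]^3) = 0.000136 (mol/L)^-2.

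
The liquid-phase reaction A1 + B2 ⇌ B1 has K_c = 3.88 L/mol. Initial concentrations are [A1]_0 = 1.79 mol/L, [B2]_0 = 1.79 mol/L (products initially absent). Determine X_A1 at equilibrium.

Let X = conversion of A1; extent ξ = 1.79·X mol/L.
Concentrations: [A1] = 1.79 − 1.79X; [B2] = 1.79 − 1.79X; [B1] = 1.79X.
K_c = [B1] / ([A1] [B2]).
This equals 3.88 at X = 0.686 (the root in 0 < X < 1).

X = 0.686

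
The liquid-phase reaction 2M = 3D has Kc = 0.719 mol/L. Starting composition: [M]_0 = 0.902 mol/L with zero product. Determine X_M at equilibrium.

Let X = conversion of M; extent ξ = 0.902X/2 mol/L.
Concentrations: [M] = 0.902 − 0.902X; [D] = 1.35X.
Kc = [D]^3 / ([M]^2).
Setting equal to 0.719 and solving for X on (0,1) gives X = 0.427.

X = 0.427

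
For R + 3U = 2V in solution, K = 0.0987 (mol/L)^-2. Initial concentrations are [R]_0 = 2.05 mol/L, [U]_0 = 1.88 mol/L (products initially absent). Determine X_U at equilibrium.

X = 0.401

Let X = conversion of U; extent ξ = 1.88X/3 mol/L.
Concentrations: [R] = 2.05 − 0.627X; [U] = 1.88 − 1.88X; [V] = 1.25X.
K = [V]^2 / ([R] [U]^3).
This equals 0.0987 at X = 0.401 (the root in 0 < X < 1).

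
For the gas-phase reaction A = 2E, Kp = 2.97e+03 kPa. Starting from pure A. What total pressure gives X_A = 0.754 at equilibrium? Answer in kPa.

Let X = conversion of A (basis 1 mol A); extent of reaction ξ = X.
At extent ξ: n_A = 1 − X; n_E = 2X.
Summing: n_T = 1 + X.
Kp = p_E^2 / (p_A) with p_i = (n_i/n_T)·P.
At X = 0.754: the mole-fraction product g(X) = Π y_i^ν_i = 5.27. Since Kp = g(X)·P^{1}, P = (Kp/g)^(1/1) = (2.97e+03/5.27)^(1/1) = 564 kPa.

P = 564 kPa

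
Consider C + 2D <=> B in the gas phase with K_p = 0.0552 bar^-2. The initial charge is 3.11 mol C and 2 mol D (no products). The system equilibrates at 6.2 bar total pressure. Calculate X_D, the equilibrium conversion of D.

Let X = conversion of D (basis 2 mol D); extent of reaction ξ = X.
At extent ξ: n_C = 3.11 − X; n_D = 2 − 2X; n_B = X.
Total moles n_T = 5.11 − 2X.
With p_i = (n_i/n_T)P, K_p = p_B / (p_C p_D^2).
Setting this equal to 0.0552 bar^-2 and taking the physical root (0 < X < 1) gives X = 0.421.

X = 0.421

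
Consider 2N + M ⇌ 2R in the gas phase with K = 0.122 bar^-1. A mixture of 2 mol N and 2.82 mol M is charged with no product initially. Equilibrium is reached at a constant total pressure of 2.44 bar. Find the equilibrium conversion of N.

X = 0.290

Let X = conversion of N (basis 2 mol N); extent of reaction ξ = X.
Moles: n_N = 2 − 2X; n_M = 2.82 − X; n_R = 2X.
Summing: n_T = 4.82 − X.
With p_i = (n_i/n_T)P, K = p_R^2 / (p_N^2 p_M).
Setting this equal to 0.122 bar^-1 and taking the physical root (0 < X < 1) gives X = 0.290.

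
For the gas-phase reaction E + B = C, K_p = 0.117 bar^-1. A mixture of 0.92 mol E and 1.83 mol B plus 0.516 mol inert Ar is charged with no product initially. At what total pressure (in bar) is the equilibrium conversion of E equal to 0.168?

Take 0.92 mol E as basis and let X be its fractional conversion, so ξ = 0.92X.
Moles: n_E = 0.92 − 0.92X; n_B = 1.83 − 0.92X; n_C = 0.92X; n_I = 0.516 (inert).
Total moles n_T = 3.27 − 0.92X.
K_p = p_C / (p_E p_B) with p_i = (n_i/n_T)·P.
At X = 0.168: the mole-fraction product g(X) = Π y_i^ν_i = 0.375. Since K_p = g(X)·P^{-1}, P = (g/K_p)^(1/1) = (0.375/0.117)^(1/1) = 3.21 bar.

P = 3.21 bar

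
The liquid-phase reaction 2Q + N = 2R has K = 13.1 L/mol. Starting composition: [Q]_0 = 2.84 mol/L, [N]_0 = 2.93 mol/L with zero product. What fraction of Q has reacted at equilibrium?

Let X = conversion of Q; extent ξ = 2.84X/2 mol/L.
Concentrations: [Q] = 2.84 − 2.84X; [N] = 2.93 − 1.42X; [R] = 2.84X.
K = [R]^2 / ([Q]^2 [N]).
Setting equal to 13.1 and solving for X on (0,1) gives X = 0.827.

X = 0.827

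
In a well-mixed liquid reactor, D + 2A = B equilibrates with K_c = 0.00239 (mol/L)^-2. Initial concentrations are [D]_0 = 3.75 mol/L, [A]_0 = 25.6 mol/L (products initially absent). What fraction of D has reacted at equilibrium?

X = 0.528

Let X = conversion of D; extent ξ = 3.75·X mol/L.
Concentrations: [D] = 3.75 − 3.75X; [A] = 25.6 − 7.5X; [B] = 3.75X.
K_c = [B] / ([D] [A]^2).
Equating to 0.00239 (mol/L)^-2: the physical root is X = 0.528.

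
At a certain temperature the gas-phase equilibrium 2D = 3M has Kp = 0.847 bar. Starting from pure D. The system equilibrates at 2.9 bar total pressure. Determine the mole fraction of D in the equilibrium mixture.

Take 1 mol D as basis and let X be its fractional conversion, so ξ = 0.5X.
At extent ξ: n_D = 1 − X; n_M = 1.5X.
Total moles n_T = 1 + 0.5X.
Mole fractions y_i = n_i/n_T; Kp = p_M^3 / (p_D^2) with p_i = y_i·P.
This yields a degree-3 equation in X; solving on (0,1), X = 0.350.
Then n_D = 0.65, n_T = 1.18, so y_D = 0.553.

y_D = 0.553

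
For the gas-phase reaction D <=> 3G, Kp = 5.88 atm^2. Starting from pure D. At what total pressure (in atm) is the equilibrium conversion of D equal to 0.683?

Let X = conversion of D (basis 1 mol D); extent of reaction ξ = X.
At extent ξ: n_D = 1 − X; n_G = 3X.
Total moles n_T = 1 + 2X.
Kp = p_G^3 / (p_D) with p_i = (n_i/n_T)·P.
At X = 0.683: the mole-fraction product g(X) = Π y_i^ν_i = 4.848. Since Kp = g(X)·P^{2}, P = (Kp/g)^(1/2) = (5.88/4.848)^(1/2) = 1.1 atm.

P = 1.1 atm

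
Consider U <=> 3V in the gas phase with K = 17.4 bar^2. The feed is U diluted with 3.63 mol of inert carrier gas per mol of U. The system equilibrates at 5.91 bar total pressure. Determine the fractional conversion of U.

Let X = conversion of U (basis 1 mol U); extent of reaction ξ = X.
Mole table: n_U = 1 − X; n_V = 3X; n_I = 3.63 (inert).
Total moles n_T = 4.63 + 2X.
With p_i = (n_i/n_T)P, K = p_V^3 / (p_U).
Equating to 17.4 bar^2 and solving on 0 < X < 1: X = 0.622.

X = 0.622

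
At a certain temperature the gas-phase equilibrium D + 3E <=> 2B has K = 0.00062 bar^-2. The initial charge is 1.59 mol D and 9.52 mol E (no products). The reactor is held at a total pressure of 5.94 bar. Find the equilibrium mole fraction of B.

y_B = 0.040

Take 1.59 mol D as basis and let X be its fractional conversion, so ξ = 1.59X.
Species balance: n_D = 1.59 − 1.59X; n_E = 9.52 − 4.77X; n_B = 3.18X.
n_T = Σnᵢ = 11.1 − 3.18X.
y_i = n_i/n_T, p_i = y_i·P. K = p_B^2 / (p_D p_E^3).
Setting this equal to 0.00062 bar^-2 and taking the physical root (0 < X < 1) gives X = 0.135.
Then n_B = 0.429, n_T = 10.7, so y_B = 0.040.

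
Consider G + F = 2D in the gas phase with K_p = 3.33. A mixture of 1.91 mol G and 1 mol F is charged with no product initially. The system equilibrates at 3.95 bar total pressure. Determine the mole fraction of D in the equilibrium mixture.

Basis: 1 mol F initially; let X = conversion of F. Extent ξ = X.
Moles: n_G = 1.91 − X; n_F = 1 − X; n_D = 2X.
Total moles n_T = 2.91 (Δν = 0, constant).
Mole fractions y_i = n_i/n_T; K_p = p_D^2 / (p_G p_F) with p_i = y_i·P.
Setting this equal to 3.33 and taking the physical root (0 < X < 1) gives X = 0.629.
Then n_D = 1.26, n_T = 2.91, so y_D = 0.432.

y_D = 0.432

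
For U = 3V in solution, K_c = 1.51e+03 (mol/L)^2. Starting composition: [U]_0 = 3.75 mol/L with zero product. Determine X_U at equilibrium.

X = 0.847

Let X = conversion of U; extent ξ = 3.75·X mol/L.
Concentrations: [U] = 3.75 − 3.75X; [V] = 11.2X.
K_c = [V]^3 / ([U]).
This equals 1.51e+03 at X = 0.847 (the root in 0 < X < 1).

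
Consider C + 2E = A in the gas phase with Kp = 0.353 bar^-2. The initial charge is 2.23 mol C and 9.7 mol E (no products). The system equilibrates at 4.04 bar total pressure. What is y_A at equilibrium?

y_A = 0.198

Let X = conversion of C (basis 2.23 mol C); extent of reaction ξ = 2.23X.
Moles: n_C = 2.23 − 2.23X; n_E = 9.7 − 4.46X; n_A = 2.23X.
Total moles n_T = 11.9 − 4.46X.
y_i = n_i/n_T, p_i = y_i·P. Kp = p_A / (p_C p_E^2).
This yields a degree-3 equation in X; solving on (0,1), X = 0.759.
Then n_A = 1.69, n_T = 8.55, so y_A = 0.198.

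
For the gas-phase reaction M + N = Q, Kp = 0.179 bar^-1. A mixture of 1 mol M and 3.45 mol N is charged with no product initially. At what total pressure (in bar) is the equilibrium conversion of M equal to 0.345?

Let X = conversion of M (basis 1 mol M); extent of reaction ξ = X.
Species balance: n_M = 1 − X; n_N = 3.45 − X; n_Q = X.
n_T = Σnᵢ = 4.45 − X.
Kp = p_Q / (p_M p_N) with p_i = (n_i/n_T)·P.
At X = 0.345: the mole-fraction product g(X) = Π y_i^ν_i = 0.6964. Since Kp = g(X)·P^{-1}, P = (g/Kp)^(1/1) = (0.6964/0.179)^(1/1) = 3.89 bar.

P = 3.89 bar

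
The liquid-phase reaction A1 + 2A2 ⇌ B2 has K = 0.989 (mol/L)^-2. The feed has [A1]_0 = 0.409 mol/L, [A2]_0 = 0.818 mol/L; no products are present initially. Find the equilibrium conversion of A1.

Let X = conversion of A1; extent ξ = 0.409·X mol/L.
Concentrations: [A1] = 0.409 − 0.409X; [A2] = 0.818 − 0.818X; [B2] = 0.409X.
K = [B2] / ([A1] [A2]^2).
This equals 0.989 at X = 0.264 (the root in 0 < X < 1).

X = 0.264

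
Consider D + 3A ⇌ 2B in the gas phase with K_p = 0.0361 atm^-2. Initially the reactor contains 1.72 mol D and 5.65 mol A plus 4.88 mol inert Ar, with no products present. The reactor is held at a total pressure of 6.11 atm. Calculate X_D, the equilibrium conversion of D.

Let X = conversion of D (basis 1.72 mol D); extent of reaction ξ = 1.72X.
At extent ξ: n_D = 1.72 − 1.72X; n_A = 5.65 − 5.16X; n_B = 3.44X; n_I = 4.88 (inert).
Summing: n_T = 12.2 − 3.44X.
With p_i = (n_i/n_T)P, K_p = p_B^2 / (p_D p_A^3).
This yields a degree-4 equation in X; solving on (0,1), X = 0.284.

X = 0.284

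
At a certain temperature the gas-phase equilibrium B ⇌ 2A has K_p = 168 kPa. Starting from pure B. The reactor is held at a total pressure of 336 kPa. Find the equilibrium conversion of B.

Basis: 1 mol B initially; let X = conversion of B. Extent ξ = X.
Moles: n_B = 1 − X; n_A = 2X.
Summing: n_T = 1 + X.
With p_i = (n_i/n_T)P, K_p = p_A^2 / (p_B).
Setting this equal to 168 kPa and taking the physical root (0 < X < 1) gives X = 0.333.

X = 0.333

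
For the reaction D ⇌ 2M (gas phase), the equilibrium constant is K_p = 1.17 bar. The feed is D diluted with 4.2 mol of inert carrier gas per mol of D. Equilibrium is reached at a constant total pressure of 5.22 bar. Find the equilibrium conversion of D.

Take 1 mol D as basis and let X be its fractional conversion, so ξ = X.
Moles: n_D = 1 − X; n_M = 2X; n_I = 4.2 (inert).
n_T = Σnᵢ = 5.2 + X.
With p_i = (n_i/n_T)P, K_p = p_M^2 / (p_D).
Setting this equal to 1.17 bar and taking the physical root (0 < X < 1) gives X = 0.426.

X = 0.426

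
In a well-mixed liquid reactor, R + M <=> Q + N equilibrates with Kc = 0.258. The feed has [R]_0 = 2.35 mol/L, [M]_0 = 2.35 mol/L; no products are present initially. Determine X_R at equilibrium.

Let X = conversion of R; extent ξ = 2.35·X mol/L.
Concentrations: [R] = 2.35 − 2.35X; [M] = 2.35 − 2.35X; [Q] = 2.35X; [N] = 2.35X.
Kc = [Q] [N] / ([R] [M]).
This equals 0.258 at X = 0.337 (the root in 0 < X < 1).

X = 0.337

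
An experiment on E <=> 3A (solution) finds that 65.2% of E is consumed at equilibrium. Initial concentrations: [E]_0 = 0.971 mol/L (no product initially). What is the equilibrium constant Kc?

Let X = conversion of E.
Concentrations: [E] = 0.971 − 0.971X; [A] = 2.91X.
At X = 0.652: [E] = 0.338, [A] = 1.9.
Kc = [A]^3 / ([E]) = 20.3 (mol/L)^2.

Kc = 20.3 (mol/L)^2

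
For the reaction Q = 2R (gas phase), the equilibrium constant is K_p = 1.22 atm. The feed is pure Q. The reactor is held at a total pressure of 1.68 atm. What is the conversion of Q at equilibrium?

Let X = conversion of Q (basis 1 mol Q); extent of reaction ξ = X.
At extent ξ: n_Q = 1 − X; n_R = 2X.
Summing: n_T = 1 + X.
Mole fractions y_i = n_i/n_T; K_p = p_R^2 / (p_Q) with p_i = y_i·P.
Setting this equal to 1.22 atm and taking the physical root (0 < X < 1) gives X = 0.392.

X = 0.392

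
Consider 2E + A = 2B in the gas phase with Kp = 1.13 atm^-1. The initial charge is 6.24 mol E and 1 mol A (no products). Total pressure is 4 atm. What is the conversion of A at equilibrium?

X = 0.820

Basis: 1 mol A initially; let X = conversion of A. Extent ξ = X.
Mole table: n_E = 6.24 − 2X; n_A = 1 − X; n_B = 2X.
Total moles n_T = 7.24 − X.
With p_i = (n_i/n_T)P, Kp = p_B^2 / (p_E^2 p_A).
Equating to 1.13 atm^-1 and solving on 0 < X < 1: X = 0.820.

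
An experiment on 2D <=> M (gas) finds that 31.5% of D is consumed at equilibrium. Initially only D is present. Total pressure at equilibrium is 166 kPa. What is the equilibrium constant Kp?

Basis: 1 mol D initially; let X = conversion of D. Extent ξ = 0.5X.
Moles: n_D = 1 − X; n_M = 0.5X.
Total moles n_T = 1 − 0.5X.
At X = 0.315: n_D = 0.685, n_M = 0.158, n_T = 0.843.
p_i = (n_i/n_T)·P. Kp = p_M / (p_D^2) = 0.0017 kPa^-1.

Kp = 0.0017 kPa^-1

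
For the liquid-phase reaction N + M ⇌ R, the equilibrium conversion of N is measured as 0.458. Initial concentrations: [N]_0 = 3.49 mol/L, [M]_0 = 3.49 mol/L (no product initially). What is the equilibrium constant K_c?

Let X = conversion of N.
Concentrations: [N] = 3.49 − 3.49X; [M] = 3.49 − 3.49X; [R] = 3.49X.
At X = 0.458: [N] = 1.89, [M] = 1.89, [R] = 1.6.
K_c = [R] / ([N] [M]) = 0.447 L/mol.

K_c = 0.447 L/mol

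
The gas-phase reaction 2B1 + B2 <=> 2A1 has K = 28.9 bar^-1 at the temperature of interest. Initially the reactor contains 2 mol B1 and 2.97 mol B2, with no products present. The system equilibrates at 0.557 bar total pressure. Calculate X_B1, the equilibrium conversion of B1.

X = 0.744

Basis: 2 mol B1 initially; let X = conversion of B1. Extent ξ = X.
Moles: n_B1 = 2 − 2X; n_B2 = 2.97 − X; n_A1 = 2X.
n_T = Σnᵢ = 4.97 − X.
y_i = n_i/n_T, p_i = y_i·P. K = p_A1^2 / (p_B1^2 p_B2).
Substituting and setting equal to 28.9 bar^-1 gives a polynomial in X; the root in (0,1) is X = 0.744.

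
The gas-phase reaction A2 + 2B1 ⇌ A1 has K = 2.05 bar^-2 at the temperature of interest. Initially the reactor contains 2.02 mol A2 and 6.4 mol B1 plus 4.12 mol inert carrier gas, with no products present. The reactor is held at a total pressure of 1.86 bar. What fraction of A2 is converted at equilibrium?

Basis: 2.02 mol A2 initially; let X = conversion of A2. Extent ξ = 2.02X.
Mole table: n_A2 = 2.02 − 2.02X; n_B1 = 6.4 − 4.04X; n_A1 = 2.02X; n_I = 4.12 (inert).
n_T = Σnᵢ = 12.5 − 4.04X.
y_i = n_i/n_T, p_i = y_i·P. K = p_A1 / (p_A2 p_B1^2).
Setting this equal to 2.05 bar^-2 and taking the physical root (0 < X < 1) gives X = 0.540.

X = 0.540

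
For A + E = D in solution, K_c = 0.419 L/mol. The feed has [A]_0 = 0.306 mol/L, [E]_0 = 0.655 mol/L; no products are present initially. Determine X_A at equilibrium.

Let X = conversion of A; extent ξ = 0.306·X mol/L.
Concentrations: [A] = 0.306 − 0.306X; [E] = 0.655 − 0.306X; [D] = 0.306X.
K_c = [D] / ([A] [E]).
This equals 0.419 at X = 0.199 (the root in 0 < X < 1).

X = 0.199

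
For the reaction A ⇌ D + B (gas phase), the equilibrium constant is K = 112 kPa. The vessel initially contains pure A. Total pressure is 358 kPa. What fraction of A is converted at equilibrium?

X = 0.488

Take 1 mol A as basis and let X be its fractional conversion, so ξ = X.
At extent ξ: n_A = 1 − X; n_D = X; n_B = X.
Total moles n_T = 1 + X.
With p_i = (n_i/n_T)P, K = p_D p_B / (p_A).
Setting this equal to 112 kPa and taking the physical root (0 < X < 1) gives X = 0.488.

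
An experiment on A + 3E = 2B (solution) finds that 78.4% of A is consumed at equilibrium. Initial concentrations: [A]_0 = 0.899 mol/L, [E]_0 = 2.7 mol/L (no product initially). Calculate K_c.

Let X = conversion of A.
Concentrations: [A] = 0.899 − 0.899X; [E] = 2.7 − 2.7X; [B] = 1.8X.
At X = 0.784: [A] = 0.194, [E] = 0.586, [B] = 1.41.
K_c = [B]^2 / ([A] [E]^3) = 51 (mol/L)^-2.

K_c = 51 (mol/L)^-2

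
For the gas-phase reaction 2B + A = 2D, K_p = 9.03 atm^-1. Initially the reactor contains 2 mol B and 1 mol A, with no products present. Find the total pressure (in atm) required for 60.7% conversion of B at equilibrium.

P = 1.61 atm

Take 2 mol B as basis and let X be its fractional conversion, so ξ = X.
Species balance: n_B = 2 − 2X; n_A = 1 − X; n_D = 2X.
n_T = Σnᵢ = 3 − X.
K_p = p_D^2 / (p_B^2 p_A) with p_i = (n_i/n_T)·P.
At X = 0.607: the mole-fraction product g(X) = Π y_i^ν_i = 14.53. Since K_p = g(X)·P^{-1}, P = (g/K_p)^(1/1) = (14.53/9.03)^(1/1) = 1.61 atm.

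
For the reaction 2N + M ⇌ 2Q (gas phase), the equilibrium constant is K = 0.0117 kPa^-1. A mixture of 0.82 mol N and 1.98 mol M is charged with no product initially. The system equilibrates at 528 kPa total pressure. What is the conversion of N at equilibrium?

X = 0.671

Take 0.82 mol N as basis and let X be its fractional conversion, so ξ = 0.41X.
Moles: n_N = 0.82 − 0.82X; n_M = 1.98 − 0.41X; n_Q = 0.82X.
n_T = Σnᵢ = 2.8 − 0.41X.
y_i = n_i/n_T, p_i = y_i·P. K = p_Q^2 / (p_N^2 p_M).
Equating to 0.0117 kPa^-1 and solving on 0 < X < 1: X = 0.671.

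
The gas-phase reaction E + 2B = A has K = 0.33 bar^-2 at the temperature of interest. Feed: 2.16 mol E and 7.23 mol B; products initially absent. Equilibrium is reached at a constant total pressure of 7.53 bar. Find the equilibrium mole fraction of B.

Take 2.16 mol E as basis and let X be its fractional conversion, so ξ = 2.16X.
Mole table: n_E = 2.16 − 2.16X; n_B = 7.23 − 4.32X; n_A = 2.16X.
Total moles n_T = 9.39 − 4.32X.
With p_i = (n_i/n_T)P, K = p_A / (p_E p_B^2).
This yields a degree-3 equation in X; solving on (0,1), X = 0.876.
Then n_B = 3.45, n_T = 5.61, so y_B = 0.615.

y_B = 0.615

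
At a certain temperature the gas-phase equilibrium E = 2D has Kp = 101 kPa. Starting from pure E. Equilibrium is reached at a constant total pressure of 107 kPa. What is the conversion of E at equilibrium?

Let X = conversion of E (basis 1 mol E); extent of reaction ξ = X.
At extent ξ: n_E = 1 − X; n_D = 2X.
Summing: n_T = 1 + X.
y_i = n_i/n_T, p_i = y_i·P. Kp = p_D^2 / (p_E).
Substituting and setting equal to 101 kPa gives a polynomial in X; the root in (0,1) is X = 0.437.

X = 0.437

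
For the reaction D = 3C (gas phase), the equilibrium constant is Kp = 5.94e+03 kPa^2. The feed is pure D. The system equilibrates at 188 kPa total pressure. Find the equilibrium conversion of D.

Take 1 mol D as basis and let X be its fractional conversion, so ξ = X.
Mole table: n_D = 1 − X; n_C = 3X.
Summing: n_T = 1 + 2X.
y_i = n_i/n_T, p_i = y_i·P. Kp = p_C^3 / (p_D).
This yields a degree-3 equation in X; solving on (0,1), X = 0.215.

X = 0.215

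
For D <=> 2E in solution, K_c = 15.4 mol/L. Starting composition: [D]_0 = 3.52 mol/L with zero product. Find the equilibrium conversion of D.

Let X = conversion of D; extent ξ = 3.52·X mol/L.
Concentrations: [D] = 3.52 − 3.52X; [E] = 7.04X.
K_c = [E]^2 / ([D]).
Setting equal to 15.4 and solving for X on (0,1) gives X = 0.633.

X = 0.633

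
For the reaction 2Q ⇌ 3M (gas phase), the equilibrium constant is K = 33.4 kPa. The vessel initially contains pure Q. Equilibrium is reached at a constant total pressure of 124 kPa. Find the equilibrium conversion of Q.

Let X = conversion of Q (basis 1 mol Q); extent of reaction ξ = 0.5X.
At extent ξ: n_Q = 1 − X; n_M = 1.5X.
n_T = Σnᵢ = 1 + 0.5X.
With p_i = (n_i/n_T)P, K = p_M^3 / (p_Q^2).
Setting this equal to 33.4 kPa and taking the physical root (0 < X < 1) gives X = 0.343.

X = 0.343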